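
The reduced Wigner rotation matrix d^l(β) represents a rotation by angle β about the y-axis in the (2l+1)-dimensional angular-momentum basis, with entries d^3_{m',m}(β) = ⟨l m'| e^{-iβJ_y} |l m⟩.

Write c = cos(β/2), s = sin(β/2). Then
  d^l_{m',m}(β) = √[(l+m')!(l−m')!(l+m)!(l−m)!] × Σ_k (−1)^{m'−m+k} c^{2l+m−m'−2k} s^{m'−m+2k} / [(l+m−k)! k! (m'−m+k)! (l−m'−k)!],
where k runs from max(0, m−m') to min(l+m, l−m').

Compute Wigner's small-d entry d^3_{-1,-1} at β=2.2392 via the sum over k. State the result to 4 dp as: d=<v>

d^3_{-1,-1}(β=2.2392) via Wigner's sum:
c=cos(2.2392/2)=0.436042, s=sin(2.2392/2)=0.899926; N=√[2·24·2·24]=48.000000
k: max(0,(-1)−(-1))=0 … min(3+(-1),3−(-1))=2
  k=0: (−1)^0·48.0000/(48)·0.4360^6·0.8999^0 = +0.006873
  k=1: (−1)^1·48.0000/(6)·0.4360^4·0.8999^2 = -0.234217
  k=2: (−1)^2·48.0000/(8)·0.4360^2·0.8999^4 = +0.748232
d^3_{-1,-1}(2.2392) = +0.006873 -0.234217 +0.748232 = +0.520888

d=0.5209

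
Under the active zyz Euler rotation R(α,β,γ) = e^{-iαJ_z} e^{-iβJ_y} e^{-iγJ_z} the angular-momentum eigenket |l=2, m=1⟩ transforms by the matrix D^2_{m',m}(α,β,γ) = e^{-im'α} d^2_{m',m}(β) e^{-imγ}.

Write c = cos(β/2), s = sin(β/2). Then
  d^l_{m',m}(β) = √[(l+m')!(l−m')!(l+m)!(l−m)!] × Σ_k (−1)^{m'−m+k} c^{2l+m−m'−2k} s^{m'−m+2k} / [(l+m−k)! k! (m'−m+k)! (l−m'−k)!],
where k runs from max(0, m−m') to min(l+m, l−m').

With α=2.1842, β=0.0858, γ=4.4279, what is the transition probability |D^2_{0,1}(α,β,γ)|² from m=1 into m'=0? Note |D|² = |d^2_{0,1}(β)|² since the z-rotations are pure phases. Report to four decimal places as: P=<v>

First d^2_{0,1}(β=0.0858), then the phase factors e^{-i(0)α} and e^{-i(1)γ}:
c=cos(0.0858/2)=0.999080, s=sin(0.0858/2)=0.042887; N=√[2·2·6·1]=4.898979
k: max(0,(1)−(0))=1 … min(2+(1),2−(0))=2
  k=1: (−1)^0·4.8990/(2)·0.9991^3·0.0429^1 = +0.104761
  k=2: (−1)^1·4.8990/(2)·0.9991^1·0.0429^3 = -0.000193
d^2_{0,1}(0.0858) = +0.104761 -0.000193 = +0.104568
|D^2_{0,1}|² = |d^2_{0,1}(β)|² = (+0.104568)² = 0.010934 (the z-rotation phases have unit modulus)

P=0.0109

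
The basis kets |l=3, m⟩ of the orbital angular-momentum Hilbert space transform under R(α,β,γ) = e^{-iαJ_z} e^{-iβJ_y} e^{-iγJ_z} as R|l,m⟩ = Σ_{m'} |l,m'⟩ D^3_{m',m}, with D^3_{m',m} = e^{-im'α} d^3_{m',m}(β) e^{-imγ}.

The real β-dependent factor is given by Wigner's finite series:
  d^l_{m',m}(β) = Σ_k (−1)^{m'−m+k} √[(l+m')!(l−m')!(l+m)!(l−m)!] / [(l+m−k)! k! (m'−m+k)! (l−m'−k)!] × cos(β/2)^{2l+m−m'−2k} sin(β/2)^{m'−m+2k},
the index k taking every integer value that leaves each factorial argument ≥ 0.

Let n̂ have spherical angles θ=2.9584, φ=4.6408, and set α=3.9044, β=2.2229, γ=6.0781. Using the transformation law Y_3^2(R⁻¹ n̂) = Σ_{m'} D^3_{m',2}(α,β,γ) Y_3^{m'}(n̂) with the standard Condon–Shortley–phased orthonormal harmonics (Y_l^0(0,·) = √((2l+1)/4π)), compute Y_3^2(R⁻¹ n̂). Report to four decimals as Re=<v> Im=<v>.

Re=0.2639 Im=0.2491

Need the full column D^3_{m',2} for m'=−3..3 at α=3.9044, β=2.2229, γ=6.0781.
cos(β/2)=0.443362, sin(β/2)=0.896343
d^3_{-3,2}: single k=5 term ⇒ +0.628354;  D = +0.567699-0.269345i
d^3_{-2,2}: k∈[4..5] ⇒ +0.634430 -0.518614 = +0.115816;  D = -0.041339+0.108187i
d^3_{-1,2}: k∈[3..4] ⇒ +0.396943 -0.811201 = -0.414258;  D = +0.160487+0.381908i
d^3_{0,2}: k∈[2..3] ⇒ +0.170037 -0.694983 = -0.524946;  D = -0.481403-0.209330i
d^3_{1,2}: k∈[1..2] ⇒ +0.048559 -0.396943 = -0.348384;  D = +0.326947-0.120323i
d^3_{2,2}: k∈[0..1] ⇒ +0.007595 -0.155222 = -0.147626;  D = -0.064923+0.132584i
d^3_{3,2}: single k=0 term ⇒ -0.037613;  D = -0.011383-0.035850i
Y_3^{m'}(θ=2.9584,φ=4.6408) and Σ D·Y over m':
  (+0.5677-0.2693i)·(+0.0005-0.0025i)  (-0.0413+0.1082i)·(+0.0330+0.0048i)  (+0.1605+0.3819i)·(-0.0161+0.2251i)  (-0.4814-0.2093i)·(-0.6730+0.0000i)  (+0.3269-0.1203i)·(+0.0161+0.2251i)  (-0.0649+0.1326i)·(+0.0330-0.0048i)  (-0.0114-0.0358i)·(-0.0005-0.0025i)
Y_3^2(R⁻¹ n̂) = +0.263934+0.249073i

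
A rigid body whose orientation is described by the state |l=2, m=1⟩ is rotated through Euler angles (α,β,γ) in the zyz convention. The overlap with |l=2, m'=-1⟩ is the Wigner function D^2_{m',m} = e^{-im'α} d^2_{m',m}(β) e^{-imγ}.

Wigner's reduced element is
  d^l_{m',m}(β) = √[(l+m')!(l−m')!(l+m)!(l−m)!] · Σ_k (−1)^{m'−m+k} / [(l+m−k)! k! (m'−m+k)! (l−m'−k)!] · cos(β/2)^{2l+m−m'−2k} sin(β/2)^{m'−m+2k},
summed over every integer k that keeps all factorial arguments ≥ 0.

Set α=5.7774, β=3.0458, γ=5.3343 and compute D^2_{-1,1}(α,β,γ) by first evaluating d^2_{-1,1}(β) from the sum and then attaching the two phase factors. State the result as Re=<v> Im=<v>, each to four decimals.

Re=-0.8931 Im=-0.4238

Split into d^2_{-1,1}(β=3.0458) × two z-phases.
With c≡cos(β/2)=0.047878 and s≡sin(β/2)=0.998853, N=[1·6·6·1]^{1/2}=6.000000
k∈{2,3} keeps every argument non-negative
  k=2: (−1)^0·6.0000/(2)·0.0479^2·0.9989^2 = +0.006861
  k=3: (−1)^1·6.0000/(6)·0.0479^0·0.9989^4 = -0.995421
d^2_{-1,1}(3.0458) = +0.006861 -0.995421 = -0.988559
Phases: e^{-i·(-1)·5.7774}=+0.874794-0.484495i, e^{-i·(1)·5.3343}=+0.582589+0.812767i ⇒ D=-0.893091-0.423837i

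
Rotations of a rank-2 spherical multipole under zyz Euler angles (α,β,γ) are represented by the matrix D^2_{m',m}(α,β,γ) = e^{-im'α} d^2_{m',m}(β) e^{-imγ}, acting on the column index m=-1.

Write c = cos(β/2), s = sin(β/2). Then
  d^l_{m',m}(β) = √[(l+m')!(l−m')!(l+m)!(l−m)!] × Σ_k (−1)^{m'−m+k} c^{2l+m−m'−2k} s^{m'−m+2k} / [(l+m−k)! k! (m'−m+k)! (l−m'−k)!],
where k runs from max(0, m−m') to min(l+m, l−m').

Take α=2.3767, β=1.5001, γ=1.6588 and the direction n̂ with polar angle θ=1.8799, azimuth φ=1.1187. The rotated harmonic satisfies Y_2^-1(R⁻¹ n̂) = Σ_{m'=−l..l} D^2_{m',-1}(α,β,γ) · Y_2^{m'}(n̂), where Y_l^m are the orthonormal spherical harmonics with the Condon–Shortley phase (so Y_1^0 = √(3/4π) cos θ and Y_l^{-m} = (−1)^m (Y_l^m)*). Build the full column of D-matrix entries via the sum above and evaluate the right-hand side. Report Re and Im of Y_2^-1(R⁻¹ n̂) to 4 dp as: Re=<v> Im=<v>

Need the full column D^2_{m',-1} for m'=−2..2 at α=2.3767, β=1.5001, γ=1.6588.
cos(β/2)=0.731655, sin(β/2)=0.681675
d^2_{-2,-1}: single k=1 term ⇒ +0.533982;  D = +0.529544+0.068701i
d^2_{-1,-1}: k∈[0..1] ⇒ +0.286566 -0.746258 = -0.459692;  D = +0.287937+0.358341i
d^2_{0,-1}: k∈[0..1] ⇒ -0.653991 +0.567694 = -0.086297;  D = +0.007585-0.085963i
d^2_{1,-1}: k∈[0..1] ⇒ +0.746258 -0.215929 = +0.530329;  D = +0.399438-0.348853i
d^2_{2,-1}: single k=0 term ⇒ -0.463521;  D = +0.463009+0.021774i
Y_2^{m'}(θ=1.8799,φ=1.1187) and Σ D·Y over m':
  (+0.5295+0.0687i)·(-0.2167-0.2755i)  (+0.2879+0.3583i)·(-0.0978+0.2014i)  (+0.0076-0.0860i)·(-0.2278+0.0000i)  (+0.3994-0.3489i)·(+0.0978+0.2014i)  (+0.4630+0.0218i)·(-0.2167+0.2755i)
Y_2^-1(R⁻¹ n̂) = -0.194931+0.050908i

Re=-0.1949 Im=0.0509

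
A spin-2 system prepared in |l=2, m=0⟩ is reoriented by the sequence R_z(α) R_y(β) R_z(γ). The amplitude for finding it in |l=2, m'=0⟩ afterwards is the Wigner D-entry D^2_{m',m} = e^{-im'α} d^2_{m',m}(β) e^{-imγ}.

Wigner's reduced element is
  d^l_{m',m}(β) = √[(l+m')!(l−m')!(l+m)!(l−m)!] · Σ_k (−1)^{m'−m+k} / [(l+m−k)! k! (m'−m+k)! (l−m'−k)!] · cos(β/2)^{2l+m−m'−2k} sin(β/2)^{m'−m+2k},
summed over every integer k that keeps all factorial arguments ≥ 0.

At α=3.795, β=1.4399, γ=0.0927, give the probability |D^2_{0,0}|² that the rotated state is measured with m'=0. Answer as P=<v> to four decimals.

P=0.2251

D^2_{0,0}(3.795,1.4399,0.0927) = e^{-i·0·3.795}·d^2_{0,0}(1.4399)·e^{-i·0·0.0927}. Compute d first:
Half-angle: c=0.751839, s=0.659347. N=√(2·2·2·2)=4.000000
The bounds max(0,m−m')=0 and min(l+m,l−m')=2 give 3 terms
  k=0: (−1)^0·4.0000/(4)·0.7518^4·0.6593^0 = +0.319520
  k=1: (−1)^1·4.0000/(1)·0.7518^2·0.6593^2 = -0.982964
  k=2: (−1)^2·4.0000/(4)·0.7518^0·0.6593^4 = +0.188998
d^2_{0,0}(1.4399) = +0.319520 -0.982964 +0.188998 = -0.474446
|D^2_{0,0}|² = |d^2_{0,0}(β)|² = (-0.474446)² = 0.225099 (the z-rotation phases have unit modulus)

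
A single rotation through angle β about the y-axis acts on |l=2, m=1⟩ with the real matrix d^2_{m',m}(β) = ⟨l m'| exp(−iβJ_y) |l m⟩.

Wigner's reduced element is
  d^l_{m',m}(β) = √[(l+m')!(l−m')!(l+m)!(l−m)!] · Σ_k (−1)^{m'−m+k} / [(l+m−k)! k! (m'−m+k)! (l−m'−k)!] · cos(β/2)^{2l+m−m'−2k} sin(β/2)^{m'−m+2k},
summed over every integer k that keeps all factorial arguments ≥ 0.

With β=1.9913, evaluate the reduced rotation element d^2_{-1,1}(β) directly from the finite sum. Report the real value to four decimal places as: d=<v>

d^2_{-1,1}(β=1.9913) via Wigner's sum:
c=cos(1.9913/2)=0.543958, s=sin(1.9913/2)=0.839113; N=√[1·6·6·1]=6.000000
Admissible k: 2..3 (factorial args all ≥0)
  k=2: (−1)^0·6.0000/(2)·0.5440^2·0.8391^2 = +0.625017
  k=3: (−1)^1·6.0000/(6)·0.5440^0·0.8391^4 = -0.495771
d^2_{-1,1}(1.9913) = +0.625017 -0.495771 = +0.129246

d=0.1292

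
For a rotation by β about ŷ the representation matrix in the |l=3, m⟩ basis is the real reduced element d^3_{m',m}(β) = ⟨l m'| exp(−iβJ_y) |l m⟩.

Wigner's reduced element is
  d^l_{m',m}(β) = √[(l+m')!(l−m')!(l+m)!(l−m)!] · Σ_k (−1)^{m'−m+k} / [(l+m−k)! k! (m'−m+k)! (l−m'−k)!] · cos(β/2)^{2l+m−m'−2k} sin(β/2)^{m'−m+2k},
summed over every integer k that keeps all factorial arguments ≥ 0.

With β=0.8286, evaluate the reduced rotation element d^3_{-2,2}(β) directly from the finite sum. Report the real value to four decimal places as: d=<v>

d=0.1058

d^3_{-2,2}(β=0.8286) via Wigner's sum:
c=cos(0.8286/2)=0.915398, s=sin(0.8286/2)=0.402549; N=√[1·120·120·1]=120.000000
k: max(0,(2)−(-2))=4 … min(3+(2),3−(-2))=5
  k=4: (−1)^0·120.0000/(24)·0.9154^2·0.4025^4 = +0.110019
  k=5: (−1)^1·120.0000/(120)·0.9154^0·0.4025^6 = -0.004255
d^3_{-2,2}(0.8286) = +0.110019 -0.004255 = +0.105764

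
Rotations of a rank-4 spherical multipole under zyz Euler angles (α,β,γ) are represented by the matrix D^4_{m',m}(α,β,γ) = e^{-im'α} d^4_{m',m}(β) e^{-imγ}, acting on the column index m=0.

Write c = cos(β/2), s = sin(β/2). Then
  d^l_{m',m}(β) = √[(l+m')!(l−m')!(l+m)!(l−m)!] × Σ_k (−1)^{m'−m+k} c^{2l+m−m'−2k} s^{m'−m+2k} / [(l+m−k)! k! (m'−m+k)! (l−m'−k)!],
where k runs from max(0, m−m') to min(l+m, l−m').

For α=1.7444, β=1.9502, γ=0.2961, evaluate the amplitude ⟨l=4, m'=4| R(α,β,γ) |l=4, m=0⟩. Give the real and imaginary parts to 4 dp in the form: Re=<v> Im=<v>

Split into d^4_{4,0}(β=1.9502) × two z-phases.
c=cos(1.9502/2)=0.561085, s=sin(1.9502/2)=0.827758; N=√[40320·1·24·24]=4819.161753
The bounds max(0,m−m')=0 and min(l+m,l−m')=0 give 1 term
  k=0: (−1)^4·4819.1618/(576)·0.5611^4·0.8278^4 = +0.389294
d^4_{4,0}(1.9502) = +0.389294
D = (+0.768428-0.639936i)·(+0.389294)·(+1.000000+0.000000i) = +0.299145-0.249123i

Re=0.2991 Im=-0.2491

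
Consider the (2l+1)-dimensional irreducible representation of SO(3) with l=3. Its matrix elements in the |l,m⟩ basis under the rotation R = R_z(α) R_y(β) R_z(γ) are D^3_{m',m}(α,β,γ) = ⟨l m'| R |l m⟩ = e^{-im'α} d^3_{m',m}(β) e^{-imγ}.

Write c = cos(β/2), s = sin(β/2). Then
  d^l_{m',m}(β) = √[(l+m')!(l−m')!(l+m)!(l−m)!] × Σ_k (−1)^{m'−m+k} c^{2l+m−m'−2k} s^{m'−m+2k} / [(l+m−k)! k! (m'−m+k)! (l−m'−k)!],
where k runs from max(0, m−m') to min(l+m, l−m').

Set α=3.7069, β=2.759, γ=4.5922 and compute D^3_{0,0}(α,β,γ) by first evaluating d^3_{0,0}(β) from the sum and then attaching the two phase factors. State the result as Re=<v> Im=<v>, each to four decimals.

D^3_{0,0}(3.7069,2.759,4.5922) = e^{-i·0·3.7069}·d^3_{0,0}(2.759)·e^{-i·0·4.5922}. Compute d first:
With c≡cos(β/2)=0.190132 and s≡sin(β/2)=0.981759, N=[6·6·6·6]^{1/2}=36.000000
Admissible k: 0..3 (factorial args all ≥0)
  k=0: (−1)^0·36.0000/(36)·0.1901^6·0.9818^0 = +0.000047
  k=1: (−1)^1·36.0000/(4)·0.1901^4·0.9818^2 = -0.011336
  k=2: (−1)^2·36.0000/(4)·0.1901^2·0.9818^4 = +0.302253
  k=3: (−1)^3·36.0000/(36)·0.1901^0·0.9818^6 = -0.895423
d^3_{0,0}(2.759) = +0.000047 -0.011336 +0.302253 -0.895423 = -0.604459
Attach z-rotation phases: D = e^{-i(0)(3.7069)}·(-0.604459)·e^{-i(0)(4.5922)} = -0.604459+0.000000i

Re=-0.6045 Im=0.0000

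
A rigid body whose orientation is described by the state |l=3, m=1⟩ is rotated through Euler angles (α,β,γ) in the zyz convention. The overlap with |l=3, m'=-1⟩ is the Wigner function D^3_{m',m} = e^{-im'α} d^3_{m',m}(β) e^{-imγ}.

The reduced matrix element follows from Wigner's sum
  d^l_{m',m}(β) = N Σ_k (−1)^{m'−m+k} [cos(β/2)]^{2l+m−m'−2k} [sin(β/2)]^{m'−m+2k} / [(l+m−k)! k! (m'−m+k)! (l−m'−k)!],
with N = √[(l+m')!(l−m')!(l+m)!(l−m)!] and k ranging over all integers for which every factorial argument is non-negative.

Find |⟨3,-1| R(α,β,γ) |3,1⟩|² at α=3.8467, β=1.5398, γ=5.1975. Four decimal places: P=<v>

P=0.0067

Split into d^3_{-1,1}(β=1.5398) × two z-phases.
c=cos(1.5398/2)=0.717980, s=sin(1.5398/2)=0.696063; N=√[2·24·24·2]=48.000000
Admissible k: 2..4 (factorial args all ≥0)
  k=2: (−1)^0·48.0000/(8)·0.7180^4·0.6961^2 = +0.772501
  k=3: (−1)^1·48.0000/(6)·0.7180^2·0.6961^4 = -0.968078
  k=4: (−1)^2·48.0000/(48)·0.7180^0·0.6961^6 = +0.113735
d^3_{-1,1}(1.5398) = +0.772501 -0.968078 +0.113735 = -0.081842
|D^3_{-1,1}|² = |d^3_{-1,1}(β)|² = (-0.081842)² = 0.006698 (the z-rotation phases have unit modulus)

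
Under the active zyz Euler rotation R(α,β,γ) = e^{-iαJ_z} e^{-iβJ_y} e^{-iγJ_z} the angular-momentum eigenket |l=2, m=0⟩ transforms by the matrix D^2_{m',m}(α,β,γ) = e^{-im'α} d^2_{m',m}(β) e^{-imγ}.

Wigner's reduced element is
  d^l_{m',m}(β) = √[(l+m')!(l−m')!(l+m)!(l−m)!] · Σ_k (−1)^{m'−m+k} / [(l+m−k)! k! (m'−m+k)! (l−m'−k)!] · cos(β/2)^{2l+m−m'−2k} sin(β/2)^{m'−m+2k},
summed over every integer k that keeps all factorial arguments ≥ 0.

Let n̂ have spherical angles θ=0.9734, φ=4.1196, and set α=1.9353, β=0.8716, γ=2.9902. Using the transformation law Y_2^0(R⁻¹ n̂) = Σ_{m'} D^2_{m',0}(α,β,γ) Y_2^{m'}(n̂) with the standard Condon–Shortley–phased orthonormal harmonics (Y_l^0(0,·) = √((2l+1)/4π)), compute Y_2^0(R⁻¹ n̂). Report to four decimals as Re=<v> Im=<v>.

Re=-0.3154 Im=0.0000

Need the full column D^2_{m',0} for m'=−2..2 at α=1.9353, β=0.8716, γ=2.9902.
cos(β/2)=0.906533, sin(β/2)=0.422136
d^2_{-2,0}: single k=2 term ⇒ +0.358713;  D = -0.267541-0.238949i
d^2_{-1,0}: k∈[1..2] ⇒ +0.770332 -0.167038 = +0.603294;  D = -0.215066+0.563658i
d^2_{0,0}: k∈[0..2] ⇒ +0.675358 -0.585775 +0.031755 = +0.121337;  D = +0.121337+0.000000i
d^2_{1,0}: k∈[0..1] ⇒ -0.770332 +0.167038 = -0.603294;  D = +0.215066+0.563658i
d^2_{2,0}: single k=0 term ⇒ +0.358713;  D = -0.267541+0.238949i
Y_2^{m'}(θ=0.9734,φ=4.1196) and Σ D·Y over m':
  (-0.2675-0.2389i)·(-0.0992-0.2447i)  (-0.2151+0.5637i)·(-0.2007+0.2980i)  (+0.1213+0.0000i)·(-0.0160+0.0000i)  (+0.2151+0.5637i)·(+0.2007+0.2980i)  (-0.2675+0.2389i)·(-0.0992+0.2447i)
Y_2^0(R⁻¹ n̂) = -0.315387+0.000000i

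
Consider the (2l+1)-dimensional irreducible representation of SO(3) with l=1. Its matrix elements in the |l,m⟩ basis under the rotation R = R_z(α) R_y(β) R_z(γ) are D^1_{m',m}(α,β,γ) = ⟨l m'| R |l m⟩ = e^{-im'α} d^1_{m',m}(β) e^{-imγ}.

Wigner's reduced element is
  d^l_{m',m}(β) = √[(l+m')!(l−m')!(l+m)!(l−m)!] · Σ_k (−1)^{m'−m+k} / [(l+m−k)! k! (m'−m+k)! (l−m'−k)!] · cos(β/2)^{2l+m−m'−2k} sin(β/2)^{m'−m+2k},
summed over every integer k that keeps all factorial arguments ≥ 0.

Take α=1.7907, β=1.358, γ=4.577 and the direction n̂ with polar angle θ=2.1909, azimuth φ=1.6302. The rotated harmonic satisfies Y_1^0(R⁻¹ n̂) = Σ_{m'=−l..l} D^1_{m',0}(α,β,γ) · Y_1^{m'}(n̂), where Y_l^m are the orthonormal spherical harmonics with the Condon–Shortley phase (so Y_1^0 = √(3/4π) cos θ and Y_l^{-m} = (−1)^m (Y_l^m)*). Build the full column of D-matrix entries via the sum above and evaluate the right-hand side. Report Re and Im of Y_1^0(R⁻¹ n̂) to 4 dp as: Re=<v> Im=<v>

Re=0.3237 Im=0.0000

Need the full column D^1_{m',0} for m'=−1..1 at α=1.7907, β=1.358, γ=4.577.
cos(β/2)=0.778201, sin(β/2)=0.628015
d^1_{-1,0}: single k=1 term ⇒ +0.691157;  D = -0.150766+0.674513i
d^1_{0,0}: k∈[0..1] ⇒ +0.605597 -0.394403 = +0.211194;  D = +0.211194+0.000000i
d^1_{1,0}: single k=0 term ⇒ -0.691157;  D = +0.150766+0.674513i
Y_1^{m'}(θ=2.1909,φ=1.6302) and Σ D·Y over m':
  (-0.1508+0.6745i)·(-0.0167-0.2807i)  (+0.2112+0.0000i)·(-0.2839+0.0000i)  (+0.1508+0.6745i)·(+0.0167-0.2807i)
Y_1^0(R⁻¹ n̂) = +0.323704+0.000000i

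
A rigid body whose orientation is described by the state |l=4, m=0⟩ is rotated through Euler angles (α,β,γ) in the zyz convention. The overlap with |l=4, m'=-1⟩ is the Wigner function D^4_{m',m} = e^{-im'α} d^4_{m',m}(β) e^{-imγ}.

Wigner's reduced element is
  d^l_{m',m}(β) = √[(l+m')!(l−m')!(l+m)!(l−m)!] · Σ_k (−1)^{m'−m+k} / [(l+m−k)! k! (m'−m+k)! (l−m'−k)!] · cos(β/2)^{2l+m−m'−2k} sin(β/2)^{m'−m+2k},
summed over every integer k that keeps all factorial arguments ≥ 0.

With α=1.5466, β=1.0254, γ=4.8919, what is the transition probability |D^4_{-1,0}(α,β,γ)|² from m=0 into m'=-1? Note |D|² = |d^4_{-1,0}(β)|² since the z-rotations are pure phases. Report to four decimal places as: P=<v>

P=0.0766

First d^4_{-1,0}(β=1.0254), then the phase factors e^{-i(-1)α} and e^{-i(0)γ}:
Half-angle: c=0.871423, s=0.490532. N=√(6·120·24·24)=643.987578
The bounds max(0,m−m')=1 and min(l+m,l−m')=4 give 4 terms
  k=1: (−1)^0·643.9876/(144)·0.8714^7·0.4905^1 = +0.837117
  k=2: (−1)^1·643.9876/(24)·0.8714^5·0.4905^3 = -1.591526
  k=3: (−1)^2·643.9876/(24)·0.8714^3·0.4905^5 = +0.504301
  k=4: (−1)^3·643.9876/(144)·0.8714^1·0.4905^7 = -0.026633
d^4_{-1,0}(1.0254) = +0.837117 -1.591526 +0.504301 -0.026633 = -0.276740
|D^4_{-1,0}|² = |d^4_{-1,0}(β)|² = (-0.276740)² = 0.076585 (the z-rotation phases have unit modulus)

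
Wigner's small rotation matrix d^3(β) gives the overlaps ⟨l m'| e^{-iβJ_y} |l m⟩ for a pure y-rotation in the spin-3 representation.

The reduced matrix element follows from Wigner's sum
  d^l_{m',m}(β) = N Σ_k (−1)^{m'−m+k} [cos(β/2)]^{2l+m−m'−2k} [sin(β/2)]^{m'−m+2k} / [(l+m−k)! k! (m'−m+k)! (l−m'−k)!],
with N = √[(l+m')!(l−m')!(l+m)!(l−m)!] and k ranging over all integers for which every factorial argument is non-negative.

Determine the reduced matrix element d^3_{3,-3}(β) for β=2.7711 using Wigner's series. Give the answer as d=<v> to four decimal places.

d^3_{3,-3}(β=2.7711) via Wigner's sum:
c=cos(2.7711/2)=0.184189, s=sin(2.7711/2)=0.982891; N=√[720·1·1·720]=720.000000
Admissible k: 0..0 (factorial args all ≥0)
  k=0: (−1)^6·720.0000/(720)·0.1842^0·0.9829^6 = +0.901637
d^3_{3,-3}(2.7711) = +0.901637

d=0.9016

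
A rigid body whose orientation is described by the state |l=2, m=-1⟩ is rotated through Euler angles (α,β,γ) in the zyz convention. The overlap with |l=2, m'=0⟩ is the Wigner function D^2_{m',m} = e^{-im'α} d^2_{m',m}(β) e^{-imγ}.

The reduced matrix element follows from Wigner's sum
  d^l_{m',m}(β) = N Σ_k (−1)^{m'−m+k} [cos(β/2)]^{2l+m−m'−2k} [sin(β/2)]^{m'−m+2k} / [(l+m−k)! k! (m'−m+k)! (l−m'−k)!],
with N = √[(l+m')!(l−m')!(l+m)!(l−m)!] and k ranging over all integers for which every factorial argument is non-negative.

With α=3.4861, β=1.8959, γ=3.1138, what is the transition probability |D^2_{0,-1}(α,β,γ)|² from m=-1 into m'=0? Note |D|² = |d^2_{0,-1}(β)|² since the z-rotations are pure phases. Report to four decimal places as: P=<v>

First d^2_{0,-1}(β=1.8959), then the phase factors e^{-i(0)α} and e^{-i(-1)γ}:
c=cos(1.8959/2)=0.583349, s=sin(1.8959/2)=0.812221; N=√[2·2·1·6]=4.898979
The bounds max(0,m−m')=0 and min(l+m,l−m')=1 give 2 terms
  k=0: (−1)^1·4.8990/(2)·0.5833^3·0.8122^1 = -0.394945
  k=1: (−1)^2·4.8990/(2)·0.5833^1·0.8122^3 = +0.765645
d^2_{0,-1}(1.8959) = -0.394945 +0.765645 = +0.370701
|D^2_{0,-1}|² = |d^2_{0,-1}(β)|² = (+0.370701)² = 0.137419 (the z-rotation phases have unit modulus)

P=0.1374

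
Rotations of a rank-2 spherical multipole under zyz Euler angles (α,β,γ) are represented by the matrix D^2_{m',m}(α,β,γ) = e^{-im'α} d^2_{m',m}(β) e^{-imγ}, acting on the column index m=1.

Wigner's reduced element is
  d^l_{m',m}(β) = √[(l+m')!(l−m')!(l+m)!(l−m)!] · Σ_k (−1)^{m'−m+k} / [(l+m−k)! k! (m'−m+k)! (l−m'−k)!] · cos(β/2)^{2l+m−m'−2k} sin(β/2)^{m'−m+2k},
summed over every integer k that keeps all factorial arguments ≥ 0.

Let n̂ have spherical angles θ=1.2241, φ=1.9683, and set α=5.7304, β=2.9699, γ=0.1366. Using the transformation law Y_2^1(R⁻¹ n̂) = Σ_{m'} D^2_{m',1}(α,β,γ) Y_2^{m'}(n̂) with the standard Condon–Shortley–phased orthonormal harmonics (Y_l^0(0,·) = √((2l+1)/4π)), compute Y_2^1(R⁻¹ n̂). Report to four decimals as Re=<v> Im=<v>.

Re=0.2747 Im=0.1608

Need the full column D^2_{m',1} for m'=−2..2 at α=5.7304, β=2.9699, γ=0.1366.
cos(β/2)=0.085741, sin(β/2)=0.996317
d^2_{-2,1}: single k=3 term ⇒ +0.169594;  D = +0.054735-0.160519i
d^2_{-1,1}: k∈[2..3] ⇒ +0.021892 -0.985351 = -0.963459;  D = -0.743440+0.612820i
d^2_{0,1}: k∈[1..2] ⇒ +0.001538 -0.207710 = -0.206172;  D = -0.204251+0.028076i
d^2_{1,1}: k∈[0..1] ⇒ +0.000054 -0.021892 = -0.021838;  D = -0.019974-0.008829i
d^2_{2,1}: single k=0 term ⇒ -0.001256;  D = -0.000711-0.001035i
Y_2^{m'}(θ=1.2241,φ=1.9683) and Σ D·Y over m':
  (+0.0547-0.1605i)·(-0.2393+0.2439i)  (-0.7434+0.6128i)·(-0.0956-0.2276i)  (-0.2043+0.0281i)·(-0.2061+0.0000i)  (-0.0200-0.0088i)·(+0.0956-0.2276i)  (-0.0007-0.0010i)·(-0.2393-0.2439i)
Y_2^1(R⁻¹ n̂) = +0.274715+0.160759i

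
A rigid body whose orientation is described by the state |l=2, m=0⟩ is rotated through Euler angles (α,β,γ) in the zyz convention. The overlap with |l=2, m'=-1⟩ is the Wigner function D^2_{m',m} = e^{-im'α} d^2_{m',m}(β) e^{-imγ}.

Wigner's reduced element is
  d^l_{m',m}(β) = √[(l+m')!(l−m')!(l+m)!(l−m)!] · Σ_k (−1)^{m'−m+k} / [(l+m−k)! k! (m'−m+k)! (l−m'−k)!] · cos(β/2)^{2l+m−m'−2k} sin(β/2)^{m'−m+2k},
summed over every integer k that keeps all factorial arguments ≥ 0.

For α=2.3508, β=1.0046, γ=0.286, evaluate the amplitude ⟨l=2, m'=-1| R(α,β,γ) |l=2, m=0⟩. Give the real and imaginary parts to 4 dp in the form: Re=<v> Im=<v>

Split into d^2_{-1,0}(β=1.0046) × two z-phases.
With c≡cos(β/2)=0.876478 and s≡sin(β/2)=0.481443, N=[1·6·2·2]^{1/2}=4.898979
Admissible k: 1..2 (factorial args all ≥0)
  k=1: (−1)^0·4.8990/(2)·0.8765^3·0.4814^1 = +0.794040
  k=2: (−1)^1·4.8990/(2)·0.8765^1·0.4814^3 = -0.239580
d^2_{-1,0}(1.0046) = +0.794040 -0.239580 = +0.554461
Phases: e^{-i·(-1)·2.3508}=-0.703282+0.710911i, e^{-i·(0)·0.286}=+1.000000+0.000000i ⇒ D=-0.389942+0.394172i

Re=-0.3899 Im=0.3942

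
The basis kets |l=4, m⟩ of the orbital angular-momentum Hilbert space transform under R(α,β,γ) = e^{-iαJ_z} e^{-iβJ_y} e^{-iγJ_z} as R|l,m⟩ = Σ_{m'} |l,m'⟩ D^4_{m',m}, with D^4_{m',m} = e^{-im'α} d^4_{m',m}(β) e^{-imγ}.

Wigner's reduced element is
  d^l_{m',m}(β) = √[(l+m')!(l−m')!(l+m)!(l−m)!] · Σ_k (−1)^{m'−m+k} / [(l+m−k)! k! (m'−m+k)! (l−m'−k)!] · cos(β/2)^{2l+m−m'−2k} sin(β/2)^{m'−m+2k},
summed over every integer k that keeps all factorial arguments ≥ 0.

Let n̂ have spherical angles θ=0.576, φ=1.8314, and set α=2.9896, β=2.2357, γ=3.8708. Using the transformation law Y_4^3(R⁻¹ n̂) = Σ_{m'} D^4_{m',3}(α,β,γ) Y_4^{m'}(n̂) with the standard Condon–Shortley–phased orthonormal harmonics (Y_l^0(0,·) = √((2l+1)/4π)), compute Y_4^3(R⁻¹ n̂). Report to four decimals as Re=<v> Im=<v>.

Re=0.3127 Im=-0.1731

Need the full column D^4_{m',3} for m'=−4..4 at α=2.9896, β=2.2357, γ=3.8708.
cos(β/2)=0.437617, sin(β/2)=0.899162
d^4_{-4,3}: single k=7 term ⇒ +0.588171;  D = +0.553314+0.199471i
d^4_{-3,3}: k∈[6..7] ⇒ +0.708455 -0.427270 = +0.281185;  D = -0.247033-0.134312i
d^4_{-2,3}: k∈[5..6] ⇒ +0.552912 -0.778076 = -0.225165;  D = -0.179252-0.136264i
d^4_{-1,3}: k∈[4..5] ⇒ +0.317136 -0.803313 = -0.486177;  D = +0.338032+0.349431i
d^4_{0,3}: k∈[3..4] ⇒ +0.138053 -0.582820 = -0.444767;  D = -0.257275-0.362805i
d^4_{1,3}: k∈[2..3] ⇒ +0.045072 -0.317136 = -0.272064;  D = +0.121959+0.243197i
d^4_{2,3}: k∈[1..2] ⇒ +0.010341 -0.130969 = -0.120628;  D = -0.037125-0.114773i
d^4_{3,3}: k∈[0..1] ⇒ +0.001345 -0.039750 = -0.038405;  D = +0.006151+0.037909i
d^4_{4,3}: single k=0 term ⇒ -0.007817;  D = -0.000069-0.007817i
Y_4^{m'}(θ=0.576,φ=1.8314) and Σ D·Y over m':
  (+0.5533+0.1995i)·(+0.0196-0.0336i)  (-0.2470-0.1343i)·(+0.1195+0.1204i)  (-0.1793-0.1363i)·(-0.3377+0.1939i)  (+0.3380+0.3494i)·(-0.1071-0.4016i)  (-0.2573-0.3628i)·(-0.0832+0.0000i)  (+0.1220+0.2432i)·(+0.1071-0.4016i)  (-0.0371-0.1148i)·(-0.3377-0.1939i)  (+0.0062+0.0379i)·(-0.1195+0.1204i)  (-0.0001-0.0078i)·(+0.0196+0.0336i)
Y_4^3(R⁻¹ n̂) = +0.312669-0.173146i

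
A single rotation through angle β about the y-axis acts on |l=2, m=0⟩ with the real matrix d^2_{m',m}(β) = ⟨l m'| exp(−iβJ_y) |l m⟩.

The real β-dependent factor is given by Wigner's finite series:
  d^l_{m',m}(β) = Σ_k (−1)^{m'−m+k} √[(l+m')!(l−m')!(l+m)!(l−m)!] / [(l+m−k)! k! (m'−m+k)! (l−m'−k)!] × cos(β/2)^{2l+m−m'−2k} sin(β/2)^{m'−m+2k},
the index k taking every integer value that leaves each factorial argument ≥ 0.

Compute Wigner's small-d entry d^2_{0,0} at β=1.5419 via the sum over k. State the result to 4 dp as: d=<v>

d^2_{0,0}(β=1.5419) via Wigner's sum:
c=cos(1.5419/2)=0.717249, s=sin(1.5419/2)=0.696817; N=√[2·2·2·2]=4.000000
k: max(0,(0)−(0))=0 … min(2+(0),2−(0))=2
  k=0: (−1)^0·4.0000/(4)·0.7172^4·0.6968^0 = +0.264655
  k=1: (−1)^1·4.0000/(1)·0.7172^2·0.6968^2 = -0.999165
  k=2: (−1)^2·4.0000/(4)·0.7172^0·0.6968^4 = +0.235763
d^2_{0,0}(1.5419) = +0.264655 -0.999165 +0.235763 = -0.498748

d=-0.4987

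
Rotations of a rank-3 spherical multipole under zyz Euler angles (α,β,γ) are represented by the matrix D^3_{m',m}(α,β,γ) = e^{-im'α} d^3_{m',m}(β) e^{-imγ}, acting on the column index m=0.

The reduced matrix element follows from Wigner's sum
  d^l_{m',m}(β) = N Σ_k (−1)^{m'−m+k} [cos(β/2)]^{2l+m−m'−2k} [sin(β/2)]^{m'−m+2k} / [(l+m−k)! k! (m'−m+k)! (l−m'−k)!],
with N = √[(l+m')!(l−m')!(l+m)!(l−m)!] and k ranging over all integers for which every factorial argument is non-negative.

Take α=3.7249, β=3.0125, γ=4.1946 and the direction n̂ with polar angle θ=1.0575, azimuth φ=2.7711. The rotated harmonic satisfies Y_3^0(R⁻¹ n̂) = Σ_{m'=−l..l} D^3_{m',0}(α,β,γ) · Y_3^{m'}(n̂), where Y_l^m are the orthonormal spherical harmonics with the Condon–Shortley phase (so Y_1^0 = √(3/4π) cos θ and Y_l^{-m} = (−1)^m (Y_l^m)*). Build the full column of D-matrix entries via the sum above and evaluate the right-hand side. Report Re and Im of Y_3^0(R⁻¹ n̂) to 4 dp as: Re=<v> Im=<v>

Need the full column D^3_{m',0} for m'=−3..3 at α=3.7249, β=3.0125, γ=4.1946.
cos(β/2)=0.064502, sin(β/2)=0.997918
d^3_{-3,0}: single k=3 term ⇒ +0.001193;  D = +0.000212-0.001174i
d^3_{-2,0}: k∈[2..3] ⇒ +0.000094 -0.022598 = -0.022504;  D = -0.008850-0.020691i
d^3_{-1,0}: k∈[1..3] ⇒ +0.000004 -0.002771 +0.221123 = +0.218355;  D = -0.182249-0.120267i
d^3_{0,0}: k∈[0..3] ⇒ +0.000000 -0.000155 +0.037133 -0.987571 = -0.950592;  D = -0.950592+0.000000i
d^3_{1,0}: k∈[0..2] ⇒ -0.000004 +0.002771 -0.221123 = -0.218355;  D = +0.182249-0.120267i
d^3_{2,0}: k∈[0..1] ⇒ +0.000094 -0.022598 = -0.022504;  D = -0.008850+0.020691i
d^3_{3,0}: single k=0 term ⇒ -0.001193;  D = -0.000212-0.001174i
Y_3^{m'}(θ=1.0575,φ=2.7711) and Σ D·Y over m':
  (+0.0002-0.0012i)·(-0.1223-0.2472i)  (-0.0089-0.0207i)·(+0.2810+0.2571i)  (-0.1822-0.1203i)·(-0.0540-0.0210i)  (-0.9506+0.0000i)·(-0.3288+0.0000i)  (+0.1822-0.1203i)·(+0.0540-0.0210i)  (-0.0089+0.0207i)·(+0.2810-0.2571i)  (-0.0002-0.0012i)·(+0.1223-0.2472i)
Y_3^0(R⁻¹ n̂) = +0.332227+0.000000i

Re=0.3322 Im=0.0000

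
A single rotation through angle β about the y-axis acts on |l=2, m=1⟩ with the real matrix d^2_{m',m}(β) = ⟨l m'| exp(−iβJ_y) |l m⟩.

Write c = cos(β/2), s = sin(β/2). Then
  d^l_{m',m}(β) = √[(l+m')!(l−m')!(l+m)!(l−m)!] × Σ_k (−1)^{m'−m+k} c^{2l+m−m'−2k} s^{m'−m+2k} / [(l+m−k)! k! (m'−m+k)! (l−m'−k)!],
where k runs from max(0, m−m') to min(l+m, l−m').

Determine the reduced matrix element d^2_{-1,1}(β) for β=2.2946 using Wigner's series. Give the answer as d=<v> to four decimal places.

d=-0.2697

d^2_{-1,1}(β=2.2946) via Wigner's sum:
c=cos(2.2946/2)=0.410950, s=sin(2.2946/2)=0.911658; N=√[1·6·6·1]=6.000000
Admissible k: 2..3 (factorial args all ≥0)
  k=2: (−1)^0·6.0000/(2)·0.4110^2·0.9117^2 = +0.421079
  k=3: (−1)^1·6.0000/(6)·0.4110^0·0.9117^4 = -0.690760
d^2_{-1,1}(2.2946) = +0.421079 -0.690760 = -0.269681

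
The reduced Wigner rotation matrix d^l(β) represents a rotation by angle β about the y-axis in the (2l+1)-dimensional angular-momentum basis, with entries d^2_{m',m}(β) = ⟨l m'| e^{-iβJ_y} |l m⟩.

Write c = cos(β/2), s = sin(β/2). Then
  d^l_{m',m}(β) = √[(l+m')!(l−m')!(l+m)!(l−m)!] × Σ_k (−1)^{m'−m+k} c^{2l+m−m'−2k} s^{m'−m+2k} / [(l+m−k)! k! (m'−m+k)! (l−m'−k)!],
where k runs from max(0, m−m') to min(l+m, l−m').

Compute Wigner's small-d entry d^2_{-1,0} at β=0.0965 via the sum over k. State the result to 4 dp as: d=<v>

d=0.1175

d^2_{-1,0}(β=0.0965) via Wigner's sum:
Half-angle: c=0.998836, s=0.048231. N=√(1·6·2·2)=4.898979
k∈{1,2} keeps every argument non-negative
  k=1: (−1)^0·4.8990/(2)·0.9988^3·0.0482^1 = +0.117730
  k=2: (−1)^1·4.8990/(2)·0.9988^1·0.0482^3 = -0.000275
d^2_{-1,0}(0.0965) = +0.117730 -0.000275 = +0.117456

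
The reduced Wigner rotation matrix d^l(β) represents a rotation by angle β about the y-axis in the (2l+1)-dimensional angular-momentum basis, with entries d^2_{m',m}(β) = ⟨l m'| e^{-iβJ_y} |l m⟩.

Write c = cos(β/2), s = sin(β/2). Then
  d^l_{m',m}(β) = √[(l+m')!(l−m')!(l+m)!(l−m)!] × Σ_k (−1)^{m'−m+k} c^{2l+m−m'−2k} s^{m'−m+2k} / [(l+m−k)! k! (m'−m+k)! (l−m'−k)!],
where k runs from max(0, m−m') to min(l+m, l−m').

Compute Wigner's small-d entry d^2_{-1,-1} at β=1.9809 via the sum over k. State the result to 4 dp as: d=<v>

d^2_{-1,-1}(β=1.9809) via Wigner's sum:
c=cos(1.9809/2)=0.548314, s=sin(1.9809/2)=0.836273; N=√[1·6·1·6]=6.000000
k∈{0,1} keeps every argument non-negative
  k=0: (−1)^0·6.0000/(6)·0.5483^4·0.8363^0 = +0.090389
  k=1: (−1)^1·6.0000/(2)·0.5483^2·0.8363^2 = -0.630776
d^2_{-1,-1}(1.9809) = +0.090389 -0.630776 = -0.540387

d=-0.5404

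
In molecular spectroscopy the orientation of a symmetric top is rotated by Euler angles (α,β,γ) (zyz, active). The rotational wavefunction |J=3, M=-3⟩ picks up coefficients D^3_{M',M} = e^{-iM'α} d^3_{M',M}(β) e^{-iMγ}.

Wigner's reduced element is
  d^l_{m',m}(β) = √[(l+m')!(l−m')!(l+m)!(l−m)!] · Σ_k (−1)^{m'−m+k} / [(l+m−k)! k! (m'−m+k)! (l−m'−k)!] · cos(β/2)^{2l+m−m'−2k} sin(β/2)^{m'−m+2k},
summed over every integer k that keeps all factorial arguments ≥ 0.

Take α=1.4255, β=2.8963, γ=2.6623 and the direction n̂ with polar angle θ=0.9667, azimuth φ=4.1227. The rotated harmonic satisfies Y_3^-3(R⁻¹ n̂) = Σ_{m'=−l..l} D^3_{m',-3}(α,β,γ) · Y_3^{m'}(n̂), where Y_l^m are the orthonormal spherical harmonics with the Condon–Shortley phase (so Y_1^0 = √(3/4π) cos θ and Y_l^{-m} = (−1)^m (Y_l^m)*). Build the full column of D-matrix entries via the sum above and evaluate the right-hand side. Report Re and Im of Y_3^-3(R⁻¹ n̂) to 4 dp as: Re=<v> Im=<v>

Re=0.1320 Im=0.0089

Need the full column D^3_{m',-3} for m'=−3..3 at α=1.4255, β=2.8963, γ=2.6623.
cos(β/2)=0.122339, sin(β/2)=0.992488
d^3_{-3,-3}: single k=0 term ⇒ +0.000003;  D = +0.000003-0.000001i
d^3_{-2,-3}: single k=0 term ⇒ -0.000067;  D = +0.000010+0.000066i
d^3_{-1,-3}: single k=0 term ⇒ +0.000855;  D = -0.000855+0.000011i
d^3_{0,-3}: single k=0 term ⇒ -0.008005;  D = +0.001061-0.007935i
d^3_{1,-3}: single k=0 term ⇒ +0.056244;  D = +0.054081+0.015447i
d^3_{2,-3}: single k=0 term ⇒ -0.288581;  D = -0.118596+0.263085i
d^3_{3,-3}: single k=0 term ⇒ +0.955768;  D = -0.805277-0.514803i
Y_3^{m'}(θ=0.9667,φ=4.1227) and Σ D·Y over m':
  (+0.0000-0.0000i)·(+0.2280+0.0458i)  (+0.0000+0.0001i)·(-0.1500-0.3635i)  (-0.0009+0.0000i)·(-0.0907+0.1356i)  (+0.0011-0.0079i)·(-0.2940+0.0000i)  (+0.0541+0.0154i)·(+0.0907+0.1356i)  (-0.1186+0.2631i)·(-0.1500+0.3635i)  (-0.8053-0.5148i)·(-0.2280+0.0458i)
Y_3^-3(R⁻¹ n̂) = +0.131982+0.008862i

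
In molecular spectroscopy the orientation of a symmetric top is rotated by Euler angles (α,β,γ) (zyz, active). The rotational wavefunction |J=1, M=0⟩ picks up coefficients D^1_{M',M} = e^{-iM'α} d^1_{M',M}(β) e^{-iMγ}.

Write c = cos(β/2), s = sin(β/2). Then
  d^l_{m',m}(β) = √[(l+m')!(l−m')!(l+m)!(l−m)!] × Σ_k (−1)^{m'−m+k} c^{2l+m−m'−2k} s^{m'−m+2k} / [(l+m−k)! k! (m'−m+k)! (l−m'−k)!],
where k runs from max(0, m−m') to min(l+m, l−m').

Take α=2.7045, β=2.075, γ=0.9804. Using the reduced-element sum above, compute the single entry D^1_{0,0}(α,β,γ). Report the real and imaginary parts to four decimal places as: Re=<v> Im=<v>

Re=-0.4831 Im=0.0000

D^1_{0,0}(2.7045,2.075,0.9804) = e^{-i·0·2.7045}·d^1_{0,0}(2.075)·e^{-i·0·0.9804}. Compute d first:
Half-angle: c=0.508375, s=0.861136. N=√(1·1·1·1)=1.000000
The bounds max(0,m−m')=0 and min(l+m,l−m')=1 give 2 terms
  k=0: (−1)^0·1.0000/(1)·0.5084^2·0.8611^0 = +0.258445
  k=1: (−1)^1·1.0000/(1)·0.5084^0·0.8611^2 = -0.741555
d^1_{0,0}(2.075) = +0.258445 -0.741555 = -0.483110
Phases: e^{-i·(0)·2.7045}=+1.000000+0.000000i, e^{-i·(0)·0.9804}=+1.000000+0.000000i ⇒ D=-0.483110+0.000000i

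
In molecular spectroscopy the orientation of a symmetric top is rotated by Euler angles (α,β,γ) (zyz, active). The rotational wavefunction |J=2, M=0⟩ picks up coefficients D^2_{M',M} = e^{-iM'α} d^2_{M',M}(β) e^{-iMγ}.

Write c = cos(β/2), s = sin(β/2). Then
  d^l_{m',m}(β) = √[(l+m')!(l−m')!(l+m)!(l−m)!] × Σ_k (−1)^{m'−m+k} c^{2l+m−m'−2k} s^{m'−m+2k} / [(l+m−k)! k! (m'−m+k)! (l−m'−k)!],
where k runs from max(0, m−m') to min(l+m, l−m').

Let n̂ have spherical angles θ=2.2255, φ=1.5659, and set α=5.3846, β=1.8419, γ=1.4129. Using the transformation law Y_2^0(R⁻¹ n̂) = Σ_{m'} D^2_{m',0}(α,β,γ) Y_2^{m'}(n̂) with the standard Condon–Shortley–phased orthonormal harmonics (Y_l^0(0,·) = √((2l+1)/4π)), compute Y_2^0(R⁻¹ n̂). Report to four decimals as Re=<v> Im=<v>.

Re=-0.1383 Im=0.0000

Need the full column D^2_{m',0} for m'=−2..2 at α=5.3846, β=1.8419, γ=1.4129.
cos(β/2)=0.605064, sin(β/2)=0.796177
d^2_{-2,0}: single k=2 term ⇒ +0.568457;  D = -0.127588-0.553953i
d^2_{-1,0}: k∈[1..2] ⇒ +0.432005 -0.748007 = -0.316001;  D = -0.196780+0.247254i
d^2_{0,0}: k∈[0..2] ⇒ +0.134031 -0.928286 +0.401826 = -0.392429;  D = -0.392429+0.000000i
d^2_{1,0}: k∈[0..1] ⇒ -0.432005 +0.748007 = +0.316001;  D = +0.196780+0.247254i
d^2_{2,0}: single k=0 term ⇒ +0.568457;  D = -0.127588+0.553953i
Y_2^{m'}(θ=2.2255,φ=1.5659) and Σ D·Y over m':
  (-0.1276-0.5540i)·(-0.2430-0.0024i)  (-0.1968+0.2473i)·(-0.0018+0.3731i)  (-0.3924+0.0000i)·(+0.0354+0.0000i)  (+0.1968+0.2473i)·(+0.0018+0.3731i)  (-0.1276+0.5540i)·(-0.2430+0.0024i)
Y_2^0(R⁻¹ n̂) = -0.138333+0.000000i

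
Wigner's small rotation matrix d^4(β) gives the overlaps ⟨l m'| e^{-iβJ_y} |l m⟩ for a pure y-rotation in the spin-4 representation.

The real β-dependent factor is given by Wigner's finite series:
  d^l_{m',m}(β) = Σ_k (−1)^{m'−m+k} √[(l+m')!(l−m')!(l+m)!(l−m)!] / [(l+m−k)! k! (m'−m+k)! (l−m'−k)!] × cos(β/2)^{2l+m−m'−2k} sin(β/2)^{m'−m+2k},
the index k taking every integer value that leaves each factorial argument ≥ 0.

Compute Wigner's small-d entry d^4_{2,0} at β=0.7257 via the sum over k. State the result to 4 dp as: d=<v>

d^4_{2,0}(β=0.7257) via Wigner's sum:
c=cos(0.7257/2)=0.934889, s=sin(0.7257/2)=0.354940; N=√[720·2·24·24]=910.735966
The bounds max(0,m−m')=0 and min(l+m,l−m')=2 give 3 terms
  k=0: (−1)^2·910.7360/(96)·0.9349^6·0.3549^2 = +0.797980
  k=1: (−1)^3·910.7360/(36)·0.9349^4·0.3549^4 = -0.306726
  k=2: (−1)^4·910.7360/(96)·0.9349^2·0.3549^6 = +0.016580
d^4_{2,0}(0.7257) = +0.797980 -0.306726 +0.016580 = +0.507833

d=0.5078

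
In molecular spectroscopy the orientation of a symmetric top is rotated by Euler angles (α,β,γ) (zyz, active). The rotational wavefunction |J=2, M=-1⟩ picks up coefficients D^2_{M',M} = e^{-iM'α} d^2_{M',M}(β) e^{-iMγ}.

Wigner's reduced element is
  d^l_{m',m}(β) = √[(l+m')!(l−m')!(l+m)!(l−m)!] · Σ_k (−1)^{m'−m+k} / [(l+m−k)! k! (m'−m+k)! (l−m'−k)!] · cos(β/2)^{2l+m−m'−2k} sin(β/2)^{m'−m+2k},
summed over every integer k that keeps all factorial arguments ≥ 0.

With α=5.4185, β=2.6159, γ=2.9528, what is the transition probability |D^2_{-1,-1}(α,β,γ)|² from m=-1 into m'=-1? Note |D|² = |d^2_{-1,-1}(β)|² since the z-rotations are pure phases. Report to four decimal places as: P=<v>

Split into d^2_{-1,-1}(β=2.6159) × two z-phases.
With c≡cos(β/2)=0.259830 and s≡sin(β/2)=0.965654, N=[1·6·1·6]^{1/2}=6.000000
The bounds max(0,m−m')=0 and min(l+m,l−m')=1 give 2 terms
  k=0: (−1)^0·6.0000/(6)·0.2598^4·0.9657^0 = +0.004558
  k=1: (−1)^1·6.0000/(2)·0.2598^2·0.9657^2 = -0.188862
d^2_{-1,-1}(2.6159) = +0.004558 -0.188862 = -0.184304
|D^2_{-1,-1}|² = |d^2_{-1,-1}(β)|² = (-0.184304)² = 0.033968 (the z-rotation phases have unit modulus)

P=0.0340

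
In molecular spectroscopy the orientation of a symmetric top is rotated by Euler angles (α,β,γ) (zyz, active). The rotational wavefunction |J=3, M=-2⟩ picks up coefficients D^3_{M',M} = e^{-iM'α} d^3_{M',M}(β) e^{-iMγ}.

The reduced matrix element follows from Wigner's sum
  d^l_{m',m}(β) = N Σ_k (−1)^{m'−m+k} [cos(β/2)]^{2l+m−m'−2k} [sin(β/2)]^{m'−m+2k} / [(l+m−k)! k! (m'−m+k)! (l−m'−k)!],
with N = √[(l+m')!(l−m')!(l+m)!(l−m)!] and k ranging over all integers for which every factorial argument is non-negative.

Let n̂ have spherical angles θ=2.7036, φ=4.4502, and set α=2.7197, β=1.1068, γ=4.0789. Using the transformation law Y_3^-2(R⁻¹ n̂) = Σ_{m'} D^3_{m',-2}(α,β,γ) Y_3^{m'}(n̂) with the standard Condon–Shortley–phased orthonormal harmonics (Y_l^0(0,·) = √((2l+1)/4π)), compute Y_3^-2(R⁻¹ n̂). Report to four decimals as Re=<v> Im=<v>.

Re=-0.2349 Im=-0.2893

Need the full column D^3_{m',-2} for m'=−3..3 at α=2.7197, β=1.1068, γ=4.0789.
cos(β/2)=0.850742, sin(β/2)=0.525583
d^3_{-3,-2}: single k=1 term ⇒ +0.573730;  D = -0.470606-0.328171i
d^3_{-2,-2}: k∈[0..1] ⇒ +0.379130 -0.723510 = -0.344380;  D = -0.177048-0.295383i
d^3_{-1,-2}: k∈[0..1] ⇒ -0.740682 +0.565389 = -0.175292;  D = +0.020649+0.174072i
d^3_{0,-2}: k∈[0..1] ⇒ +0.792566 -0.302497 = +0.490069;  D = -0.146612+0.467624i
d^3_{1,-2}: k∈[0..1] ⇒ -0.565389 +0.107896 = -0.457494;  D = -0.303624+0.342218i
d^3_{2,-2}: k∈[0..1] ⇒ +0.276141 -0.021079 = +0.255062;  D = -0.232561+0.104747i
d^3_{3,-2}: single k=0 term ⇒ -0.083576;  D = -0.083576+0.000109i
Y_3^{m'}(θ=2.7036,φ=4.4502) and Σ D·Y over m':
  (-0.4706-0.3282i)·(+0.0225-0.0225i)  (-0.1770-0.2954i)·(+0.1441+0.0834i)  (+0.0206+0.1741i)·(-0.1102+0.4105i)  (-0.1466+0.4676i)·(-0.3719+0.0000i)  (-0.3036+0.3422i)·(+0.1102+0.4105i)  (-0.2326+0.1047i)·(+0.1441-0.0834i)  (-0.0836+0.0001i)·(-0.0225-0.0225i)
Y_3^-2(R⁻¹ n̂) = -0.234884-0.289346i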